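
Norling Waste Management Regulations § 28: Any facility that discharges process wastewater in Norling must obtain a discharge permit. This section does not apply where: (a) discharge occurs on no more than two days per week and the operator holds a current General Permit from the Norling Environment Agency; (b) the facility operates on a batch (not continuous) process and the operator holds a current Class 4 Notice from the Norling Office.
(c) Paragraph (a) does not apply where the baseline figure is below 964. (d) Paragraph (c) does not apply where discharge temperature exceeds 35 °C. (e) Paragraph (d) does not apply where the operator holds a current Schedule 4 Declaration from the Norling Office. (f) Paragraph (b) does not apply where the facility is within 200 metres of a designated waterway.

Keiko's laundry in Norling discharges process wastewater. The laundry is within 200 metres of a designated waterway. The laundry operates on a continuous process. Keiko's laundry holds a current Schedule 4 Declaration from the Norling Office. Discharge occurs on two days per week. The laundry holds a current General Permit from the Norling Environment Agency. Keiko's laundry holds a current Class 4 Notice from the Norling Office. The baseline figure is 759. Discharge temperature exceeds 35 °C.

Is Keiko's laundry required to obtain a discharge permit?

Yes — Keiko's laundry must obtain a discharge permit.

All of (a)'s requirements are met (discharge occurs on no more than two days per week; a current General Permit is held). But applying paragraphs (c)–(e): (c) operates against (a): the baseline figure is 759, below the 964 limit. (d) applies (discharge temperature exceeds 35 °C), but is overridden by (e): (e) operates against (d): a current Schedule 4 Declaration is held. Exception (a) does not apply.
Exception (b) fails — the facility operates on a continuous process.
No exception applies. The general rule governs.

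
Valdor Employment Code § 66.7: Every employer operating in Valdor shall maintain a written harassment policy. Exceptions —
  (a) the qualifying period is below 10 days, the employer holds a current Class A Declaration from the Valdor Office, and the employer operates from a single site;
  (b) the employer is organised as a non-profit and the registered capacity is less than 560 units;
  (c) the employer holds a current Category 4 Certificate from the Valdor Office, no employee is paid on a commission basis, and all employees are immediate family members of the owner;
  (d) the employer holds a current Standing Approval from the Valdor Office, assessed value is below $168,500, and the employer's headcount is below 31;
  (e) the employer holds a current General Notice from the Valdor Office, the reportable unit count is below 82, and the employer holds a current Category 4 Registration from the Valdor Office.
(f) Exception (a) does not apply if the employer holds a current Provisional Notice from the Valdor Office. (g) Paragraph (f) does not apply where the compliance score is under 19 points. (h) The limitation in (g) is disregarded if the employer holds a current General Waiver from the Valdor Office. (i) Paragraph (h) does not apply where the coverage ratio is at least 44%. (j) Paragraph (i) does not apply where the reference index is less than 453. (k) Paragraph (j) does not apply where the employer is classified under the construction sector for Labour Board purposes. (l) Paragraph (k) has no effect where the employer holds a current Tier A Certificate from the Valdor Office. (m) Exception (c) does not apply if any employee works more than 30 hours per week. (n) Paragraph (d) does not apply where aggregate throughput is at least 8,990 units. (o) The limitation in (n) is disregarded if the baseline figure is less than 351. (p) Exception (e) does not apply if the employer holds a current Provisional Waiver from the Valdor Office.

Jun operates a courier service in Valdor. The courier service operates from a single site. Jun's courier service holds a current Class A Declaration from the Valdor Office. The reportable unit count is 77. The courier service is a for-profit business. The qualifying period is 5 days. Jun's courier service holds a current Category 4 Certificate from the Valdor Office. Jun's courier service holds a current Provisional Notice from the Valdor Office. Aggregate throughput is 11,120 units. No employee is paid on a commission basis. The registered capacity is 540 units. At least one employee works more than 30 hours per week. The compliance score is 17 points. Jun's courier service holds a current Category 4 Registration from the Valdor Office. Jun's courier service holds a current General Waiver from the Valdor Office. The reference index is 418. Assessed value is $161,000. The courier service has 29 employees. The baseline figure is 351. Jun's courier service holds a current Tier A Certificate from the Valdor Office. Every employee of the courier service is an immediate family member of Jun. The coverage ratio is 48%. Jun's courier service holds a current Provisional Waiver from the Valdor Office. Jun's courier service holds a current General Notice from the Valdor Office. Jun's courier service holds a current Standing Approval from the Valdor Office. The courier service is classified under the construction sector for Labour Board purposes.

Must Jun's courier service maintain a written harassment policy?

Yes — Jun's courier service must maintain a written harassment policy.

Exception (a) is satisfied on its face — the qualifying period is 5 days, below the 10 days limit; a current Class A Declaration is held; the employer operates from a single site. Turning to paragraphs (f)–(l): (f) operates against (a): a current Provisional Notice is held. (g) is triggered (the compliance score is 17 points, under the 19 points limit), but is set aside by (h): (h) applies — a current General Waiver is held. (i) operates (the coverage ratio is 48%, meeting the 44% threshold), but is overridden by (j): (j) operates against (i): the reference index is 418, less than the 453 limit. (k) operates (the courier service is classified under the construction sector), but is itself disapplied by (l): (l) operates against (k): a current Tier A Certificate is held. (a) is therefore removed.
Exception (b) fails — the employer is for-profit.
Exception (c)'s conditions are all satisfied: a current Category 4 Certificate is held; no employee is paid on commission; every employee is an immediate family member. However, paragraph (m) must be considered: (m) applies — at least one employee exceeds 30 hours/week. (c) is therefore removed.
Exception (d) is satisfied on its face — a current Standing Approval is held; assessed value is $161,000, below the $168,500 limit; the employer's headcount is 29, below the 31 limit. However, paragraphs (n)–(o) must be considered: (n) operates against (d): aggregate throughput is 11,120 units, meeting the 8,990 units threshold. (o) is inapplicable (the baseline figure is 351, not less than 351), so (n) stands. (d) is therefore removed.
All of (e)'s requirements are met (a current General Notice is held; the reportable unit count is 77, below the 82 limit; a current Category 4 Registration is held). However, paragraph (p) must be considered: (p) is engaged — a current Provisional Waiver is held. (e) is therefore removed.
No exception displaces § 66.7.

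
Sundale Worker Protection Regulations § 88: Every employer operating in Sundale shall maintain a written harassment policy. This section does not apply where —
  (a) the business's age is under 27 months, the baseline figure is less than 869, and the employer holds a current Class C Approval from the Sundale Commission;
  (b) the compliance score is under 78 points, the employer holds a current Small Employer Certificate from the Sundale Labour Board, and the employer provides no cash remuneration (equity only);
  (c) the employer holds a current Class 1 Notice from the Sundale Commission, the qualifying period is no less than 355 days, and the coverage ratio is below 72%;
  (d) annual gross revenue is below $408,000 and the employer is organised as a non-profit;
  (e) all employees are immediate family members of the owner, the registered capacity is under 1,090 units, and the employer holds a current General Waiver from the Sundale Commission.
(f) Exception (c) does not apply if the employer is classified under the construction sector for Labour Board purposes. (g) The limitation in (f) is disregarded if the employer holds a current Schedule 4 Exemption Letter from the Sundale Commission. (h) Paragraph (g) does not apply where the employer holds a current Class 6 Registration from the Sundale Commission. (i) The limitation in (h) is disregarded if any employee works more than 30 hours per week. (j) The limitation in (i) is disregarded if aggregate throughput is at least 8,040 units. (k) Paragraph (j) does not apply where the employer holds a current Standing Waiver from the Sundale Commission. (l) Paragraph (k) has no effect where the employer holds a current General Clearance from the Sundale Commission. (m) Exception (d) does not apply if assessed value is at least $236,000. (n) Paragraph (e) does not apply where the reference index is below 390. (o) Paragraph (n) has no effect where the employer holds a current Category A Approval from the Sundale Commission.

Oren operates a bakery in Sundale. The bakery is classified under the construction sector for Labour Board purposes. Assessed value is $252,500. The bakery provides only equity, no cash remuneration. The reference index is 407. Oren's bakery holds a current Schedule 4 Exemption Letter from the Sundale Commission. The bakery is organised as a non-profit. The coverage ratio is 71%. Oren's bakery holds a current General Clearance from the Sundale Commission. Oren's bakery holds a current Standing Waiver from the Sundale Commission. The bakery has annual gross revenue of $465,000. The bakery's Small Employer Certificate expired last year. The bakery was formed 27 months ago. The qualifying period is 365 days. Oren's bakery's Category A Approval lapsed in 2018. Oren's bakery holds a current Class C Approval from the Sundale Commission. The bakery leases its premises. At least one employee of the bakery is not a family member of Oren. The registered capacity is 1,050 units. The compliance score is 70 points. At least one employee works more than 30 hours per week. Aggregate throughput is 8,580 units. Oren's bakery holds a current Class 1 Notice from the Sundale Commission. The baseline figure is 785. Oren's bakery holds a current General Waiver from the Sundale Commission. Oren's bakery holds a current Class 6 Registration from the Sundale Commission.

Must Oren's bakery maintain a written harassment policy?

Yes — Oren's bakery must maintain a written harassment policy.

Exception (a) fails — the business's age is 27 months, not under 27 months.
Exception (b) requires that the employer holds a current Small Employer Certificate from the Sundale Labour Board; but the Small Employer Certificate has expired, so (b) is unavailable.
Exception (c)'s conditions are all satisfied: a current Class 1 Notice is held; the qualifying period is 365 days, meeting the 355 days threshold; the coverage ratio is 71%, below the 72% limit. But: (f) is triggered — the bakery is classified under the construction sector. (g) is engaged (a current Schedule 4 Exemption Letter is held), but is overridden by (h): (h) applies — a current Class 6 Registration is held. (i) is engaged (at least one employee exceeds 30 hours/week), but yields to (j): (j) operates against (i): aggregate throughput is 8,580 units, meeting the 8,040 units threshold. (k) would limit (j) — a current Standing Waiver is held — but (l) sets (k) aside: (l) operates against (k): a current General Clearance is held. (c) is therefore removed.
Exception (d) fails — annual gross revenue is $465,000, not below $408,000.
Exception (e) requires that all employees are immediate family members of the owner; but at least one employee is not a family member, so (e) is unavailable.
Every exception is unavailable, so the rule governs.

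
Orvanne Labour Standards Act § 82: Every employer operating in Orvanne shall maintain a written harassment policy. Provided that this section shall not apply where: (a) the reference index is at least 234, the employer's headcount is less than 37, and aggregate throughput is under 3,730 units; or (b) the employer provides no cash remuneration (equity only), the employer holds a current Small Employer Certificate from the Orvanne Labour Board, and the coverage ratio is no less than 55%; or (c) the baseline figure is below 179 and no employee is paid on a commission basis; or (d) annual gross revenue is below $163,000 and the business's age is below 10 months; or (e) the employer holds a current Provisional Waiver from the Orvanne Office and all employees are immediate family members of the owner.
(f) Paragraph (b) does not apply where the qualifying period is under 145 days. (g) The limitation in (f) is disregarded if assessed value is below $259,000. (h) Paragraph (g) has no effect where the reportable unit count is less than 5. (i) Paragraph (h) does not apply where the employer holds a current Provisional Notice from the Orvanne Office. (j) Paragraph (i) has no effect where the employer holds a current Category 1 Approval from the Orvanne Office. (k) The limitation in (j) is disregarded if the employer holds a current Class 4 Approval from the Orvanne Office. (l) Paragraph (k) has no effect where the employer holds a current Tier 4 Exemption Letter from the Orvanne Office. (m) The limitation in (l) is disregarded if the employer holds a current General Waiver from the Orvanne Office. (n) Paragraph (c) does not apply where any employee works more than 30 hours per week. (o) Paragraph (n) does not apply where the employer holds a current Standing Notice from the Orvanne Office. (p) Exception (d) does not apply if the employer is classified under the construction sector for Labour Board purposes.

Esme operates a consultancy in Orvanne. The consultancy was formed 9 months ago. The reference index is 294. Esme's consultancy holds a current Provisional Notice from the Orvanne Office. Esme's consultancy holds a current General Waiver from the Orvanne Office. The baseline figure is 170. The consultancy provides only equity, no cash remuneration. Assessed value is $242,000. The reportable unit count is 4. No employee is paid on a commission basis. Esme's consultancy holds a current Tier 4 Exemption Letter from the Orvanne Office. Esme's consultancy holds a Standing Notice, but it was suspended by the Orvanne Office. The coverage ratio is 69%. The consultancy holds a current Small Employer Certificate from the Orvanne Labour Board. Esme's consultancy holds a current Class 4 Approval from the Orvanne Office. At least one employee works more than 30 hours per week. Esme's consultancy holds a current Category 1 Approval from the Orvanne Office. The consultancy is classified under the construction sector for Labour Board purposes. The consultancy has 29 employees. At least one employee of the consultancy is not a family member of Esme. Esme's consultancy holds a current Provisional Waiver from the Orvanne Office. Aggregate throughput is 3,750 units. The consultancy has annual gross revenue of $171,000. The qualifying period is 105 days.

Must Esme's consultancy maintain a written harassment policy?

No — exception (b) applies; Esme's consultancy is not required to maintain a written harassment policy.

Exception (a) requires that aggregate throughput is under 3,730 units; but aggregate throughput is 3,750 units, not under 3,730 units, so (a) is unavailable.
Exception (b) is satisfied on its face — remuneration is equity-only; a current Small Employer Certificate is held; the coverage ratio is 69%, meeting the 55% threshold. Considering the limiting provisions: (f) would limit (b) — the qualifying period is 105 days, under the 145 days limit — but (g) sets (f) aside: (g) is engaged — assessed value is $242,000, below the $259,000 limit. (h) would limit (g) — the reportable unit count is 4, less than the 5 limit — but (i) sets (h) aside: (i) is engaged — a current Provisional Notice is held. (j) is engaged (a current Category 1 Approval is held), but is displaced by (k): (k) is triggered — a current Class 4 Approval is held. (l) would limit (k) — a current Tier 4 Exemption Letter is held — but (m) sets (l) aside: (m) operates against (l): a current General Waiver is held. (b) remains available.
Exception (c)'s conditions are all satisfied: the baseline figure is 170, below the 179 limit; no employee is paid on commission. However, paragraphs (n)–(o) must be considered: (n) operates against (c): at least one employee exceeds 30 hours/week. (o) is not triggered (no current Standing Notice is held), so (n) stands. So (c) is unavailable.
Exception (d) fails — annual gross revenue is $171,000, not below $163,000.
Exception (e) requires that all employees are immediate family members of the owner; but at least one employee is not a family member, so (e) is unavailable.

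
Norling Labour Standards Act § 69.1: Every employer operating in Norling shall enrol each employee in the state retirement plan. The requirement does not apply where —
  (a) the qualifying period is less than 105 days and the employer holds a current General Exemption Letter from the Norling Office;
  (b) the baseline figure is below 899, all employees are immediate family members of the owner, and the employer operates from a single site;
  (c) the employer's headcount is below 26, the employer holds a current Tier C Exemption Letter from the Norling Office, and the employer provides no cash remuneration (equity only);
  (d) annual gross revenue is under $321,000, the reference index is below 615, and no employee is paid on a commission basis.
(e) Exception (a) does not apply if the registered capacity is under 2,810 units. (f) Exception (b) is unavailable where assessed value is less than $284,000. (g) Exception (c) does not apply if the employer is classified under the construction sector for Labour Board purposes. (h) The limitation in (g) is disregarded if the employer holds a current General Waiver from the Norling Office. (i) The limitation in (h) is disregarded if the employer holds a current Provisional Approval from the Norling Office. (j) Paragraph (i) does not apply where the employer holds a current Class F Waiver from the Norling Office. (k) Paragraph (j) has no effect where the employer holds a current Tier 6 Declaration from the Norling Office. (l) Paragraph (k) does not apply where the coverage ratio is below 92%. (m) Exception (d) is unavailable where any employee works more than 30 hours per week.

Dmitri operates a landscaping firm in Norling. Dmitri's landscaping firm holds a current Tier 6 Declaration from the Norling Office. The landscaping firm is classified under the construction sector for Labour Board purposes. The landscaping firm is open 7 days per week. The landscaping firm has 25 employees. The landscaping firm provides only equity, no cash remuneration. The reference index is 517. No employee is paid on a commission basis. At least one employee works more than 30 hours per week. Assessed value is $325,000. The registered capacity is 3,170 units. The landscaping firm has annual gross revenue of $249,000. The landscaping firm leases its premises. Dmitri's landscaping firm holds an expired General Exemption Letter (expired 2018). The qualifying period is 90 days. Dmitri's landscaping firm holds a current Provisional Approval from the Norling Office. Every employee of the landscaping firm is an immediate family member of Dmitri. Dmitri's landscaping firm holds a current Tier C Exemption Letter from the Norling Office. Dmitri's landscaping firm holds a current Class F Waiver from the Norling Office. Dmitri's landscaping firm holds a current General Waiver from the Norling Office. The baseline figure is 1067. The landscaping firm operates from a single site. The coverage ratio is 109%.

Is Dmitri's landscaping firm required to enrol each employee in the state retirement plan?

Exception (a) requires that the employer holds a current General Exemption Letter from the Norling Office; but there is no General Exemption Letter in force, so (a) is unavailable.
Exception (b) requires that the baseline figure is below 899; but the baseline figure is 1,067, not below 899, so (b) is unavailable.
Exception (c) is satisfied on its face — the employer's headcount is 25, below the 26 limit; a current Tier C Exemption Letter is held; remuneration is equity-only. Turning to paragraphs (g)–(l): (g) applies — the landscaping firm is classified under the construction sector. (h) would limit (g) — a current General Waiver is held — but (i) sets (h) aside: (i) is engaged — a current Provisional Approval is held. (j) would limit (i) — a current Class F Waiver is held — but (k) sets (j) aside: (k) operates against (j): a current Tier 6 Declaration is held. (l), which would lift (k), is not triggered — the coverage ratio is 109%, not below 92%. So (c) is unavailable.
All of (d)'s requirements are met (annual gross revenue is $249,000, under the $321,000 limit; the reference index is 517, below the 615 limit; no employee is paid on commission). Turning to paragraph (m): (m) operates against (d): at least one employee exceeds 30 hours/week. (d) is therefore removed.
None of the exceptions is available; § 69.1 applies in full.

Yes — Dmitri's landscaping firm must enrol each employee in the state retirement plan.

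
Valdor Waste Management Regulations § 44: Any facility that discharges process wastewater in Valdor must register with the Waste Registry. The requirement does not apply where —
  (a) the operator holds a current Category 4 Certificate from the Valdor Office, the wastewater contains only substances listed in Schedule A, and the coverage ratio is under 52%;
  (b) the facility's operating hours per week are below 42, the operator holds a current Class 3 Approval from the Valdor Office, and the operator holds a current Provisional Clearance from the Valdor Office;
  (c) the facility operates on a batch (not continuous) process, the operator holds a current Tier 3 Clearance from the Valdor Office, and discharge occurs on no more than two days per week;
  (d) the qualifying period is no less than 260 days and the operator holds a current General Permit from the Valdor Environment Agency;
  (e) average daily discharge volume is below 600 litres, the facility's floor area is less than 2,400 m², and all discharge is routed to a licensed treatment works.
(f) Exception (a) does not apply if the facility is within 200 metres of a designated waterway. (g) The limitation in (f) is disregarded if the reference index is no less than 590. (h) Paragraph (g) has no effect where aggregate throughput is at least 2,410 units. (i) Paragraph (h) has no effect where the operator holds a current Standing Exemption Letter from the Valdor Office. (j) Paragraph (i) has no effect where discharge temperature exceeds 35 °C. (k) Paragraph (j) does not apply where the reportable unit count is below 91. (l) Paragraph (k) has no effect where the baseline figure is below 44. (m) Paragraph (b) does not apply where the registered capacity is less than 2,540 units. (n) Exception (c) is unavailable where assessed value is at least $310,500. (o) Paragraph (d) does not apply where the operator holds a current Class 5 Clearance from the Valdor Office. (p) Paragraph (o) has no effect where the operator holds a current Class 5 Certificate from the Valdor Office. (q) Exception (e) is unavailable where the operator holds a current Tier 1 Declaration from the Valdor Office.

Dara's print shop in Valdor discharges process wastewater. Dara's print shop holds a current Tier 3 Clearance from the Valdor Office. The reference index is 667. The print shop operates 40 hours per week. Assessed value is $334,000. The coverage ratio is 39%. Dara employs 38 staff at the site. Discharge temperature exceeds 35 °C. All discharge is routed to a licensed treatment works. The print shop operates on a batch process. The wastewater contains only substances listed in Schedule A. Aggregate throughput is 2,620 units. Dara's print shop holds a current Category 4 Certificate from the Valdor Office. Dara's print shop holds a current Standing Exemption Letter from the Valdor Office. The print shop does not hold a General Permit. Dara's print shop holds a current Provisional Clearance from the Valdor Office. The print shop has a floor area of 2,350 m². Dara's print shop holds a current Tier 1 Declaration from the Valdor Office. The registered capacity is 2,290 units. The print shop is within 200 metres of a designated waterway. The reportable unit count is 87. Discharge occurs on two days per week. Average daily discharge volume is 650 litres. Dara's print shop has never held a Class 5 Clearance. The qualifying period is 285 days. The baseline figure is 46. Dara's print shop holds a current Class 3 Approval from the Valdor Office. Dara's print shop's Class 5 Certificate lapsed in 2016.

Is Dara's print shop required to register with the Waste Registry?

No — exception (a) applies; Dara's print shop is not required to register with the Waste Registry.

Exception (a): a current Category 4 Certificate is held; the wastewater is Schedule-A-only; the coverage ratio is 39%, under the 52% limit — every condition holds. As to paragraphs (f)–(l): (f) would limit (a) — the print shop is within 200 m of a designated waterway — but (g) sets (f) aside: (g) operates against (f): the reference index is 667, meeting the 590 threshold. (h) is engaged (aggregate throughput is 2,620 units, meeting the 2,410 units threshold), but yields to (i): (i) applies — a current Standing Exemption Letter is held. (j) would limit (i) — discharge temperature exceeds 35 °C — but (k) sets (j) aside: (k) applies — the reportable unit count is 87, below the 91 limit. (l), which would lift (k), is not triggered — the baseline figure is 46, not below 44. So (a) applies.
Exception (b): the facility's operating hours per week are 40, below the 42 limit; a current Class 3 Approval is held; a current Provisional Clearance is held — every condition holds. But: (m) is triggered — the registered capacity is 2,290 units, less than the 2,540 units limit. So (b) is unavailable.
All of (c)'s requirements are met (the facility operates on a batch process; a current Tier 3 Clearance is held; discharge occurs on no more than two days per week). But applying paragraph (n): (n) is triggered — assessed value is $334,000, meeting the $310,500 threshold. (c) is therefore removed.
Exception (d) does not apply: no General Permit is held.
Exception (e) requires that average daily discharge volume is below 600 litres; but average daily discharge volume is 650 litres, not below 600 litres, so (e) is unavailable.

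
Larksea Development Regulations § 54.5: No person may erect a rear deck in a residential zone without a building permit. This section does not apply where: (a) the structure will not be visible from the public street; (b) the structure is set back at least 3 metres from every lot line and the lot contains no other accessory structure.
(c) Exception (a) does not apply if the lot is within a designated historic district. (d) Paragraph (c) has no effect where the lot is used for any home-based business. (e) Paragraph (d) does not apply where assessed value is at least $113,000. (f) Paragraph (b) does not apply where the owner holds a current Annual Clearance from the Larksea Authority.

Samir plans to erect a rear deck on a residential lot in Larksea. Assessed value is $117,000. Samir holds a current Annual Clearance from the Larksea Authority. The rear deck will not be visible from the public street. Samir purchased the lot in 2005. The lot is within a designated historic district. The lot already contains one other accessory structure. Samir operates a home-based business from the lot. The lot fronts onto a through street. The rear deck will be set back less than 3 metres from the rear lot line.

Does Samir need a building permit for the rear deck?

Exception (a) is satisfied on its face — the structure will not be visible from the street. However, paragraphs (c)–(e) must be considered: (c) operates against (a): the lot is in a historic district. (d) would limit (c) — a home-based business operates on the lot — but (e) sets (d) aside: (e) operates against (d): assessed value is $117,000, meeting the $113,000 threshold. Exception (a) does not apply.
Exception (b) does not apply: the rear setback is under 3 m.
No exception applies. The general rule governs.

Yes — Samir must obtain a building permit.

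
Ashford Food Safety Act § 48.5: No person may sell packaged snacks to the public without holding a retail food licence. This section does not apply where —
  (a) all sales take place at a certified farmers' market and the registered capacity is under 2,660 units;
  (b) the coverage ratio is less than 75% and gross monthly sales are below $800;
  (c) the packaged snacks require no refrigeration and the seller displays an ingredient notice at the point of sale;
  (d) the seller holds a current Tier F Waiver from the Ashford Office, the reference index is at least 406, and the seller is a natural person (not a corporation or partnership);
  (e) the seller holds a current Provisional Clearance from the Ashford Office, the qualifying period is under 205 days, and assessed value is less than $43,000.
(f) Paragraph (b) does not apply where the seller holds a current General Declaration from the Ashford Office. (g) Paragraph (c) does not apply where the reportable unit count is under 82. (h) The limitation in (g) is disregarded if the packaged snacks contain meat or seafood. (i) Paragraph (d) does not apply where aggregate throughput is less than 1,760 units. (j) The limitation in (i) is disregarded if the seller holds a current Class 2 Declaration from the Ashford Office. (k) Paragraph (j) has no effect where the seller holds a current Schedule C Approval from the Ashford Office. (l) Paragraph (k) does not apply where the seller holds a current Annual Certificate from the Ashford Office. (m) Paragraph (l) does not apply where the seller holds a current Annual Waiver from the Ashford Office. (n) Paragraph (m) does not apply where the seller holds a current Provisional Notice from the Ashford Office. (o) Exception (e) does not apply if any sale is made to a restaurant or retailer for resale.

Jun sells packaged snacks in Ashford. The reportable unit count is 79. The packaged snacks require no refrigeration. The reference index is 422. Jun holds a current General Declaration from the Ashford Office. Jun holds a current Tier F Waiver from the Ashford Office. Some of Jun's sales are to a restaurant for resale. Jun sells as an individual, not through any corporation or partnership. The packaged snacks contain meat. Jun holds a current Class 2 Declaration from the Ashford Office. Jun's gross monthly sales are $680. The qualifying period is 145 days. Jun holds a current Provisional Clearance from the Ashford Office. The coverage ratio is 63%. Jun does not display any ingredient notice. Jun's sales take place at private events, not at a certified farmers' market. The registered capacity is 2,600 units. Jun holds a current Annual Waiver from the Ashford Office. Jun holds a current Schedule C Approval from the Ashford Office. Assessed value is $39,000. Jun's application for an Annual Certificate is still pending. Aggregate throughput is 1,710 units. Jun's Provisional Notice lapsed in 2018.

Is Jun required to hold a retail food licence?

Exception (a) requires that all sales take place at a certified farmers' market; but sales are at private events, not a certified farmers' market, so (a) is unavailable.
All of (b)'s requirements are met (the coverage ratio is 63%, less than the 75% limit; gross monthly sales are $680, below the $800 limit). Turning to paragraph (f): (f) operates against (b): a current General Declaration is held. So (b) is unavailable.
Exception (c) does not apply: no ingredient notice is displayed.
Exception (d): a current Tier F Waiver is held; the reference index is 422, meeting the 406 threshold; the seller is a natural person — every condition holds. But: (i) applies — aggregate throughput is 1,710 units, less than the 1,760 units limit. (j) is engaged (a current Class 2 Declaration is held), but yields to (k): (k) is triggered — a current Schedule C Approval is held. (l), which would lift (k), is not engaged — the Annual Certificate is not current. (d) is therefore removed.
Exception (e)'s conditions are all satisfied: a current Provisional Clearance is held; the qualifying period is 145 days, under the 205 days limit; assessed value is $39,000, less than the $43,000 limit. But: (o) operates — some sales are to a restaurant for resale. (e) is therefore removed.
No exception applies. The general rule governs.

Yes — Jun must hold a retail food licence.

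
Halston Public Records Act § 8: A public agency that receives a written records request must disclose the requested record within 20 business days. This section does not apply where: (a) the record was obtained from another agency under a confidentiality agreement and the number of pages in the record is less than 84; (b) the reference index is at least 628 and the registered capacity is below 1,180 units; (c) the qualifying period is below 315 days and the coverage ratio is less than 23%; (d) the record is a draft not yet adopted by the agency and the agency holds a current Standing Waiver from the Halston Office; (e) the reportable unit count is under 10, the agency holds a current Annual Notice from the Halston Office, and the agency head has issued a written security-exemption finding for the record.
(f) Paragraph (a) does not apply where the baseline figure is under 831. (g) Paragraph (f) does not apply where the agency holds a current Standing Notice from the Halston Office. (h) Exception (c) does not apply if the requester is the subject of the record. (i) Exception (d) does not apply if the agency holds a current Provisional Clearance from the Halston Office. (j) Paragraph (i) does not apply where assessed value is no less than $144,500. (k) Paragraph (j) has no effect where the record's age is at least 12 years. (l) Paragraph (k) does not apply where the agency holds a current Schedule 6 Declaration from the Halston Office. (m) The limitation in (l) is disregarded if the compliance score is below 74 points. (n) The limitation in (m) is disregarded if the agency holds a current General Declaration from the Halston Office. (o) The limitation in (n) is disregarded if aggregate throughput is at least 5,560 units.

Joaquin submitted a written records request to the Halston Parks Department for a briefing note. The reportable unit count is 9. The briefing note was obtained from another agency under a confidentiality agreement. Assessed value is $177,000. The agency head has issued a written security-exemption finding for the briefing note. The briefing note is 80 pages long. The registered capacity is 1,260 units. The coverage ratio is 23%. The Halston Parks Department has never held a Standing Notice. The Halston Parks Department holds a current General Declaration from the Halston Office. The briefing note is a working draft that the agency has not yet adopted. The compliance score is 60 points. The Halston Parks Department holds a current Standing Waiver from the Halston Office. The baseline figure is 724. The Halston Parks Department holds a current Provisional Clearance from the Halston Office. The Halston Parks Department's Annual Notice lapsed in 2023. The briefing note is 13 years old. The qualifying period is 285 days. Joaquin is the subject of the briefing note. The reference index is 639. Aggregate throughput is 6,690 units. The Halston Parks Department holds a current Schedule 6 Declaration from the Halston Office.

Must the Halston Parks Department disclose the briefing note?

Yes — the Halston Parks Department must disclose the briefing note.

Exception (a) is satisfied on its face — the briefing note was obtained under a confidentiality agreement; the number of pages in the record is 80, less than the 84 limit. But: (f) operates — the baseline figure is 724, under the 831 limit. (g) is not engaged (no current Standing Notice is held), so (f) stands. (a) is therefore removed.
Exception (b) fails — the registered capacity is 1,260 units, not below 1,180 units.
Exception (c) requires that the coverage ratio is less than 23%; but the coverage ratio is 23%, not less than 23%, so (c) is unavailable.
All of (d)'s requirements are met (the briefing note is an unadopted draft; a current Standing Waiver is held). Turning to paragraphs (i)–(o): (i) is triggered — a current Provisional Clearance is held. (j) would limit (i) — assessed value is $177,000, meeting the $144,500 threshold — but (k) sets (j) aside: (k) operates — the record's age is 13 years, meeting the 12 years threshold. (l) would limit (k) — a current Schedule 6 Declaration is held — but (m) sets (l) aside: (m) applies — the compliance score is 60 points, below the 74 points limit. (n) would limit (m) — a current General Declaration is held — but (o) sets (n) aside: (o) operates — aggregate throughput is 6,690 units, meeting the 5,560 units threshold. (d) is therefore removed.
Exception (e) does not apply: there is no Annual Notice in force.
No exception is made out. the Halston Parks Department falls within the general rule.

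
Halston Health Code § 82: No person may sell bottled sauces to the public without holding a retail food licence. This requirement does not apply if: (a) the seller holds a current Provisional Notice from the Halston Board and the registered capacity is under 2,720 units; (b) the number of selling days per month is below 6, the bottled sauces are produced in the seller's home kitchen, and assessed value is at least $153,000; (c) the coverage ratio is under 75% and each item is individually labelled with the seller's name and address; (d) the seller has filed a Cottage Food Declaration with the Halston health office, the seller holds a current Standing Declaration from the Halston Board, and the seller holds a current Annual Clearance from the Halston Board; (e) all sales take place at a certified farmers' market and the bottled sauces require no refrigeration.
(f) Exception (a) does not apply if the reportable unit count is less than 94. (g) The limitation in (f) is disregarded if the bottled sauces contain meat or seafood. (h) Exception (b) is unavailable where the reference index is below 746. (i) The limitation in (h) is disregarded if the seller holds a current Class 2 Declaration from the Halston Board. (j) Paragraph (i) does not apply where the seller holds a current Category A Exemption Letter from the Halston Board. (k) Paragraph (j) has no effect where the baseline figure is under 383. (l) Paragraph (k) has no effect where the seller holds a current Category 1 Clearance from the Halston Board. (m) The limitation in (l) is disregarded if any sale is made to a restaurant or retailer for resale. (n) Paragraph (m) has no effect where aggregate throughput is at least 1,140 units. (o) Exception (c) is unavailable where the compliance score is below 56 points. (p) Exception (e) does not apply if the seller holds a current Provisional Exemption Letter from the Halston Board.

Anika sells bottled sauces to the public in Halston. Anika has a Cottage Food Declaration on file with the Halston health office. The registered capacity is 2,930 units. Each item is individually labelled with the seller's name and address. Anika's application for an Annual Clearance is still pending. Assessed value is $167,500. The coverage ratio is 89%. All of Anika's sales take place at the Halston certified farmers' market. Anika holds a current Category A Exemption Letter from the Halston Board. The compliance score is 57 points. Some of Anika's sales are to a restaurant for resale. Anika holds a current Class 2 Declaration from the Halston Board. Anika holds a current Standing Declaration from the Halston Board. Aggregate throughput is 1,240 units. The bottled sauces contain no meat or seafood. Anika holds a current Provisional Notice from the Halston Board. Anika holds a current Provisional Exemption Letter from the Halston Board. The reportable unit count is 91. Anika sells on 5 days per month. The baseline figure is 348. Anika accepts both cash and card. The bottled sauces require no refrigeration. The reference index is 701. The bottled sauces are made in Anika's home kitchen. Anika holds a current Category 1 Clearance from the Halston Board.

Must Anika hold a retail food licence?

Yes — Anika must hold a retail food licence.

Exception (a) requires that the registered capacity is under 2,720 units; but the registered capacity is 2,930 units, not under 2,720 units, so (a) is unavailable.
Exception (b)'s conditions are all satisfied: the number of selling days per month is 5, below the 6 limit; the bottled sauces are home-kitchen produced; assessed value is $167,500, meeting the $153,000 threshold. But applying paragraphs (h)–(n): (h) is triggered — the reference index is 701, below the 746 limit. (i) would limit (h) — a current Class 2 Declaration is held — but (j) sets (i) aside: (j) applies — a current Category A Exemption Letter is held. (k) would limit (j) — the baseline figure is 348, under the 383 limit — but (l) sets (k) aside: (l) is triggered — a current Category 1 Clearance is held. (m) is triggered (some sales are to a restaurant for resale), but yields to (n): (n) operates — aggregate throughput is 1,240 units, meeting the 1,140 units threshold. So (b) is unavailable.
Exception (c) does not apply: the coverage ratio is 89%, not under 75%.
Exception (d) does not apply: there is no Annual Clearance in force.
Exception (e): all sales are at a certified farmers' market; the bottled sauces are shelf-stable — every condition holds. However, paragraph (p) must be considered: (p) operates against (e): a current Provisional Exemption Letter is held. (e) is therefore removed.
No exception applies. The general rule governs.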